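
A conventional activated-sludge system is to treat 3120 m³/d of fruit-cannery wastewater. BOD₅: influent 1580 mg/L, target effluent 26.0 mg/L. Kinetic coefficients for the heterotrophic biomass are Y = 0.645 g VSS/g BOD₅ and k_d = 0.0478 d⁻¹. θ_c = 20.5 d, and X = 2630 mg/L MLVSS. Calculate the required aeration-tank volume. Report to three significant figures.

V ≈ 12300 m³

Rearranging the biomass balance for a CMAS with decay, V = Y·Q·ΔS·θ_c / [X·(1+k_d θ_c)] = 0.645 × 3120 × (1580 − 26.0) × 20.5 / [2630 × (1 + 0.0478 × 20.5)] = 6.41×10^7 / 5207 = 12312 m³.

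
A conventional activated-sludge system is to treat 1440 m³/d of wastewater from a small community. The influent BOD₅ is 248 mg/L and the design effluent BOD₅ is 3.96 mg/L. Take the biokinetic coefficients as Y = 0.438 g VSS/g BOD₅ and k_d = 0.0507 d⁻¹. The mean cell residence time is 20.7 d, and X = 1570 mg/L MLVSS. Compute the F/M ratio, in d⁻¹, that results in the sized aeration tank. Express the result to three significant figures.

F/M ≈ 0.230 d⁻¹

Steady-state biomass mass balance: V·X·(1 + k_d·θ_c) = Y·Q·(S₀ − S)·θ_c, so V = 0.438 × 1440 × (248 − 3.96) × 20.7 / [1570 × (1 + 0.0507 × 20.7)] = 3.19×10^6 / 3218 = 990.2 m³.
F/M = applied load / biomass = Q·S₀/(V·X) = 1440 × 248 / (990.2 × 1570) = 0.2297 d⁻¹.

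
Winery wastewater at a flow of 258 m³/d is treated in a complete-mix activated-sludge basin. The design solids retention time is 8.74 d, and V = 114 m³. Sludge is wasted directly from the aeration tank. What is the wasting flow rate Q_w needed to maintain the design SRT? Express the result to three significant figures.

Q_w ≈ 13.0 m³/d

With mixed-liquor wasting, θ_c = V/Q_w, so Q_w = V/θ_c = 114.0/8.74 = 13.04 m³/d.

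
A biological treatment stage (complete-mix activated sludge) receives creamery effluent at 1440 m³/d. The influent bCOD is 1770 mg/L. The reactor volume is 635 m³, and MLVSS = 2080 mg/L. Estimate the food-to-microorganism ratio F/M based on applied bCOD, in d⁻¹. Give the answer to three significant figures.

F/M ≈ 1.93 d⁻¹

F/M = Q·S₀ / (V·X) = 1440 × 1770 / (635.0 × 2080) = 1.930 g bCOD·(g VSS·d)⁻¹.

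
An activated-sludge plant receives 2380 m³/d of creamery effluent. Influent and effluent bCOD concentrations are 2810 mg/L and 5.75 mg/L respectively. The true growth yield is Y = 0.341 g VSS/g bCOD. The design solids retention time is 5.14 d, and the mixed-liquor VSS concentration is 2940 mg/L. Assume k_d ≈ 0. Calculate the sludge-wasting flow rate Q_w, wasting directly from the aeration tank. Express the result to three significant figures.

Q_w ≈ 774 m³/d

V·X = Y·Q·ΔS·θ_c gives V = 0.341 × 2380 × (2810 − 5.75) × 5.14 / 2940 = 3979 m³.
Wasting from the aeration tank: Q_w = V / θ_c = 3979 / 5.14 = 774.1 m³/d.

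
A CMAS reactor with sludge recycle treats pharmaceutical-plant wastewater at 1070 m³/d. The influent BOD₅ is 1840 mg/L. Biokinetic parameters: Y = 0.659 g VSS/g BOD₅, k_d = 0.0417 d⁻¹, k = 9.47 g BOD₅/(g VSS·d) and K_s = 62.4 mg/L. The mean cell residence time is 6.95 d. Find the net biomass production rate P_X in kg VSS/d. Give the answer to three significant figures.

For a completely mixed reactor with recycle the Lawrence–McCarty relation gives S = K_s·(1 + k_d·θ_c) / [θ_c·(Y·k − k_d) − 1] = 62.4 × (1 + 0.0417 × 6.95) / [6.95 × (0.659 × 9.47 − 0.0417) − 1] = 80.48 / 42.08 = 1.913 mg/L.
Correct the yield for decay: Y_obs = Y/(1 + k_d θ_c) = 0.659 / (1 + 0.0417 × 6.95) = 0.659 / 1.290 = 0.5109.
Q·(S₀ − S) = 1070 × (1840 − 1.91) × 10⁻³ = 1967 kg/d removed.
Net biomass production P_X = Y_obs × Q·(S₀ − S) = 0.5109 × 1967 = 1005 kg VSS/d.

P_X ≈ 1000 kg VSS/d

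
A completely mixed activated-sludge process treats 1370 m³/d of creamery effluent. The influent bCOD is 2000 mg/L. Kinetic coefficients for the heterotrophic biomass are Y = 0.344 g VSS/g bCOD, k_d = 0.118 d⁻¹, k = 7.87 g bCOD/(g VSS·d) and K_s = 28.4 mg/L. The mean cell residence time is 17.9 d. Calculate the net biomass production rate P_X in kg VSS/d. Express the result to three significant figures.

From the Monod/SRT balance for a CMAS, S = K_s·(1+k_d θ_c)/[θ_c·(Y k − k_d) − 1] = 28.4 × (1 + 0.118 × 17.9) / [17.9 × (0.344 × 7.87 − 0.118) − 1] = 88.39 / 45.35 = 1.949 mg/L.
Correct the yield for decay: Y_obs = Y/(1 + k_d θ_c) = 0.344 / (1 + 0.118 × 17.9) = 0.344 / 3.112 = 0.1105.
Substrate removed = Q·(S₀ − S) = 1370 m³/d × (2000 − 1.95) g/m³ = 2.74×10^6 g/d = 2737 kg/d.
Biomass produced: P_X = Y_obs·Q·ΔS = 0.1105 × 2737 ≈ 302.6 kg VSS/d.

P_X ≈ 303 kg VSS/d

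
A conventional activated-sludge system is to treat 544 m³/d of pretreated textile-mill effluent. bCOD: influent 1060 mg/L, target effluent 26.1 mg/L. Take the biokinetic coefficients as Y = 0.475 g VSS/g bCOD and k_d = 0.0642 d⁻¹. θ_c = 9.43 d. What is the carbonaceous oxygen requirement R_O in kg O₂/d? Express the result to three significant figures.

R_O ≈ 326 kg O₂/d

Correct the yield for decay: Y_obs = Y/(1 + k_d θ_c) = 0.475 / (1 + 0.0642 × 9.43) = 0.475 / 1.605 = 0.2959.
Mass of bCOD removed per day: Q(S₀ − S) = 544 × 1034 g/m³ = 562.4 kg/d.
Biomass synthesised: P_X = Y_obs × 562.4 = 166.4 kg VSS/d.
R_O = Q·(S₀ − S) − 1.42·P_X = 562.4 − 1.42 × 166.4 = 326.1 kg O₂/d.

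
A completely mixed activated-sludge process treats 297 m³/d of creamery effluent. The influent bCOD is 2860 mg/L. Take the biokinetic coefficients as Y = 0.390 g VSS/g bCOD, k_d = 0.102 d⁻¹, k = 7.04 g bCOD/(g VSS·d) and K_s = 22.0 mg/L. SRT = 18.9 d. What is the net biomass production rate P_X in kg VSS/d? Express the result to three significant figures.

From the Monod/SRT balance for a CMAS, S = K_s·(1+k_d θ_c)/[θ_c·(Y k − k_d) − 1] = 22.0 × (1 + 0.102 × 18.9) / [18.9 × (0.390 × 7.04 − 0.102) − 1] = 64.41 / 48.96 = 1.315 mg/L.
Y_obs = Y / (1 + k_d θ_c) = 0.390 / (1 + 0.102 × 18.9) = 0.390 / 2.928 = 0.1332.
ΔS = 2860 − 1.32 = 2859 mg/L, so the substrate removal rate is 297 × 2859/1000 = 849.0 kg bCOD/d.
So the net sludge growth is P_X = 0.1332 × 849.0 = 113.1 kg VSS/d.

P_X ≈ 113 kg VSS/d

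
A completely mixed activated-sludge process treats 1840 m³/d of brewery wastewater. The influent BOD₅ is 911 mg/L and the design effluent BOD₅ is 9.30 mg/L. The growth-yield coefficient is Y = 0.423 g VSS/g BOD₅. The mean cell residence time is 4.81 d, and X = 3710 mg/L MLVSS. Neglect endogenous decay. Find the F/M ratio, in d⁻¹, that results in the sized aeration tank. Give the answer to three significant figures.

With k_d = 0 the design equation reduces to V = Y Q (S₀−S) θ_c / X = 0.423 × 1840 × (911 − 9.30) × 4.81 / 3710 = 909.9 m³.
F/M = Q·S₀ / (V·X) = 1840 × 911 / (909.9 × 3710) = 0.4966 g BOD₅·(g VSS·d)⁻¹.

F/M ≈ 0.497 d⁻¹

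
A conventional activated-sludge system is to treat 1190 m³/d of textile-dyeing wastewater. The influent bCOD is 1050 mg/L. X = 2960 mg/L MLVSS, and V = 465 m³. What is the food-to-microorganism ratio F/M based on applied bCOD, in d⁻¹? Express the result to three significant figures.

Food-to-microorganism ratio F/M = Q S₀ / (V X) = 1190 × 1050 / (465.0 × 2960) = 0.9078 d⁻¹.

F/M ≈ 0.908 d⁻¹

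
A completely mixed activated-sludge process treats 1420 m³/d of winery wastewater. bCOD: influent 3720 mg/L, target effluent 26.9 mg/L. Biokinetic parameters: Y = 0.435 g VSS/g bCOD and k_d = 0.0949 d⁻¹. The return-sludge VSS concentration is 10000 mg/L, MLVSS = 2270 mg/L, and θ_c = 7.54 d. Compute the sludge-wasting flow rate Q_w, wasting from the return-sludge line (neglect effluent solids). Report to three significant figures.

Q_w ≈ 133 m³/d

Rearranging the biomass balance for a CMAS with decay, V = Y·Q·ΔS·θ_c / [X·(1+k_d θ_c)] = 0.435 × 1420 × (3720 − 26.9) × 7.54 / [2270 × (1 + 0.0949 × 7.54)] = 1.72×10^7 / 3894 = 4417 m³.
θ_c = V·X/(Q_w·X_r) when wasting from the recycle, so Q_w = V·X/(θ_c·X_r) = 4417 × 2270 / (7.54 × 10000) = 133.0 m³/d.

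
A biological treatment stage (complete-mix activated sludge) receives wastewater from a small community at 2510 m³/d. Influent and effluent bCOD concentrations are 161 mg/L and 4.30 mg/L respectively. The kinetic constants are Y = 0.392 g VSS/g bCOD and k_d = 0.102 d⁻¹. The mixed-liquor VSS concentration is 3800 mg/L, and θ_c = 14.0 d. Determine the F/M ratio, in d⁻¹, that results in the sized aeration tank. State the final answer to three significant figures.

From the SRT design equation V = Y Q (S₀−S) θ_c / [X (1 + k_d θ_c)] = 0.392 × 2510 × (161 − 4.30) × 14.0 / [3800 × (1 + 0.102 × 14.0)] = 2.16×10^6 / 9226 = 234.0 m³.
F/M = applied load / biomass = Q·S₀/(V·X) = 2510 × 161 / (234.0 × 3800) = 0.4546 d⁻¹.

F/M ≈ 0.455 d⁻¹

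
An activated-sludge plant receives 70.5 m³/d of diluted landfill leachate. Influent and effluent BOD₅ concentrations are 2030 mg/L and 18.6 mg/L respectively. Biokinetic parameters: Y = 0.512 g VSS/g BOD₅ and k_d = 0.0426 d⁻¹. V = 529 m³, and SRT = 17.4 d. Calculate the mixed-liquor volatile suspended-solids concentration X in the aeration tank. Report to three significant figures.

X ≈ 1370 mg/L

From V·X·(1 + k_d·θ_c) = Y·Q·(S₀ − S)·θ_c: X = 0.512 × 70.5 × (2030 − 18.6) × 17.4 / [529 × (1 + 0.0426 × 17.4)] = 1371 mg/L.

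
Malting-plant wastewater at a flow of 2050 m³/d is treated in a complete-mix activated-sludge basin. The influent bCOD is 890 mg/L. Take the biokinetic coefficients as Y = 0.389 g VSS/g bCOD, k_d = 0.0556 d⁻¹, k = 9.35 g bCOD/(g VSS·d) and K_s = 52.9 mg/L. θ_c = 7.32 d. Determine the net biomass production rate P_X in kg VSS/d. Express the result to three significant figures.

From the Monod/SRT balance for a CMAS, S = K_s·(1+k_d θ_c)/[θ_c·(Y k − k_d) − 1] = 52.9 × (1 + 0.0556 × 7.32) / [7.32 × (0.389 × 9.35 − 0.0556) − 1] = 74.43 / 25.22 = 2.952 mg/L.
The observed yield is Y_obs = Y/(1 + k_d·θ_c) = 0.389 / (1 + 0.0556 × 7.32) = 0.389 / 1.407 = 0.2765 g VSS per g bCOD removed.
ΔS = 890 − 2.95 = 887.0 mg/L, so the substrate removal rate is 2050 × 887.0/1000 = 1818 kg bCOD/d.
Biomass produced: P_X = Y_obs·Q·ΔS = 0.2765 × 1818 ≈ 502.8 kg VSS/d.

P_X ≈ 503 kg VSS/d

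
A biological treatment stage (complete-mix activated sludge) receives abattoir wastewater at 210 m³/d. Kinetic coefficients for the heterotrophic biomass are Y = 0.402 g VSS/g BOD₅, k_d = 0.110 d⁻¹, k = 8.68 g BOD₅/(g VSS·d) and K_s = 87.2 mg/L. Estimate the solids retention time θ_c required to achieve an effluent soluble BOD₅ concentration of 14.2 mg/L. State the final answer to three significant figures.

θ_c ≈ 2.64 d

Specific growth rate at S = 14.2 mg/L: μ = YkS/(K_s+S) = 0.402·8.68·14.2/(87.2+14.2) = 0.4886 d⁻¹.
1/θ_c = 0.4886 − 0.110 = 0.3786 d⁻¹, so θ_c = 2.641 d.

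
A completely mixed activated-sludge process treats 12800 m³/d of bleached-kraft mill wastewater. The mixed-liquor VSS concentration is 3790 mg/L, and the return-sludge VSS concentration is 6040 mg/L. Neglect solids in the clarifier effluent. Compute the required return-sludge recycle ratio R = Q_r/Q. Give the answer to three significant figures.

R ≈ 1.68

Mass balance around the secondary clarifier (neglecting effluent solids): R = X / (X_r − X) = 3790 / (6040 − 3790) = 1.684.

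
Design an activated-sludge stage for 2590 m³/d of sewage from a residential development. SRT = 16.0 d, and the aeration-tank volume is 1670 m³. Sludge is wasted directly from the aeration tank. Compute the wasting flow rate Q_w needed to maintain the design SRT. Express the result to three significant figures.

With mixed-liquor wasting, θ_c = V/Q_w, so Q_w = V/θ_c = 1670/16.0 = 104.4 m³/d.

Q_w ≈ 104 m³/d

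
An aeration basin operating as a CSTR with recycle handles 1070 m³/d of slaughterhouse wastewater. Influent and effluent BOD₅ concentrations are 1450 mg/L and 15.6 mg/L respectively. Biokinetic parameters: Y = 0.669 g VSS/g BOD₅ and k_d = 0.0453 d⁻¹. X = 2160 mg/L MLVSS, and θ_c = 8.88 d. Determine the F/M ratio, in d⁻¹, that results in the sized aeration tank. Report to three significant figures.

F/M ≈ 0.239 d⁻¹

Rearranging the biomass balance for a CMAS with decay, V = Y·Q·ΔS·θ_c / [X·(1+k_d θ_c)] = 0.669 × 1070 × (1450 − 15.6) × 8.88 / [2160 × (1 + 0.0453 × 8.88)] = 9.12×10^6 / 3029 = 3010 m³.
Food-to-microorganism ratio F/M = Q S₀ / (V X) = 1070 × 1450 / (3010 × 2160) = 0.2386 d⁻¹.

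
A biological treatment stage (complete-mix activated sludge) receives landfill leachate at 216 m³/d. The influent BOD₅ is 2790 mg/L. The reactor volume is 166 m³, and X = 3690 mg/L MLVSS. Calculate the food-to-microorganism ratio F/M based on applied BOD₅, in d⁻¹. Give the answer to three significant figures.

Food-to-microorganism ratio F/M = Q S₀ / (V X) = 216 × 2790 / (166.0 × 3690) = 0.9838 d⁻¹.

F/M ≈ 0.984 d⁻¹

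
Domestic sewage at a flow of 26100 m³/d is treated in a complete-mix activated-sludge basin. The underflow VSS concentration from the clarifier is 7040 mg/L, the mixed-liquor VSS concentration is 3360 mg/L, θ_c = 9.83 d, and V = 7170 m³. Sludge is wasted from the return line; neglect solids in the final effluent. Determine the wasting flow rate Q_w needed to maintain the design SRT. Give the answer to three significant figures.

Q_w ≈ 348 m³/d

Wasting from the return line (neglecting effluent solids): Q_w = V·X / (θ_c·X_r) = 7170 × 3360 / (9.83 × 7040) = 348.1 m³/d.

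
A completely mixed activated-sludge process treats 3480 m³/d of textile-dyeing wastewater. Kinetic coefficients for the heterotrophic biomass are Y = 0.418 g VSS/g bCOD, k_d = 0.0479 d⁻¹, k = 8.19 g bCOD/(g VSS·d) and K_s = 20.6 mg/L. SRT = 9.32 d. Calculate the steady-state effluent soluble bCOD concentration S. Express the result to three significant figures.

For a completely mixed reactor with recycle the Lawrence–McCarty relation gives S = K_s·(1 + k_d·θ_c) / [θ_c·(Y·k − k_d) − 1] = 20.6 × (1 + 0.0479 × 9.32) / [9.32 × (0.418 × 8.19 − 0.0479) − 1] = 29.80 / 30.46 = 0.9782 mg/L.

S ≈ 0.978 mg/L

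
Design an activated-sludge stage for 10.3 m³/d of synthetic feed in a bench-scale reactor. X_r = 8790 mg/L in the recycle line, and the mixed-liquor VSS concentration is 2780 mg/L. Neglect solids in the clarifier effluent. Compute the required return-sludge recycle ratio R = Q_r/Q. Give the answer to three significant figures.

Mass balance around the secondary clarifier (neglecting effluent solids): R = X / (X_r − X) = 2780 / (8790 − 2780) = 0.4626.

R ≈ 0.463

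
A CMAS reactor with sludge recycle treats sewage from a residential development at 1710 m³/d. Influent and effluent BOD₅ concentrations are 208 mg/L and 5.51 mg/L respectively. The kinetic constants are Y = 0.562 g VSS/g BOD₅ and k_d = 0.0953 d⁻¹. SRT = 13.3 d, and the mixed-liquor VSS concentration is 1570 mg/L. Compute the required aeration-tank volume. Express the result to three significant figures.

V ≈ 727 m³

Rearranging the biomass balance for a CMAS with decay, V = Y·Q·ΔS·θ_c / [X·(1+k_d θ_c)] = 0.562 × 1710 × (208 − 5.51) × 13.3 / [1570 × (1 + 0.0953 × 13.3)] = 2.59×10^6 / 3560 = 727.0 m³.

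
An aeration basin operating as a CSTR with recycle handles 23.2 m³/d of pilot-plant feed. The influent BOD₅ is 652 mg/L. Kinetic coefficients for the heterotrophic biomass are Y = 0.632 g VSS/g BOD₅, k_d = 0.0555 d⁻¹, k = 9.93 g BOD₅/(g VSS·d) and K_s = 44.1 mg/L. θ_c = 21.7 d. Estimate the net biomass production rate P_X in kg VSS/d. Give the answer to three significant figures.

P_X ≈ 4.33 kg VSS/d

For a completely mixed reactor with recycle the Lawrence–McCarty relation gives S = K_s·(1 + k_d·θ_c) / [θ_c·(Y·k − k_d) − 1] = 44.1 × (1 + 0.0555 × 21.7) / [21.7 × (0.632 × 9.93 − 0.0555) − 1] = 97.21 / 134.0 = 0.7256 mg/L.
The observed yield is Y_obs = Y/(1 + k_d·θ_c) = 0.632 / (1 + 0.0555 × 21.7) = 0.632 / 2.204 = 0.2867 g VSS per g BOD₅ removed.
Q·(S₀ − S) = 23.2 × (652 − 0.726) × 10⁻³ = 15.11 kg/d removed.
Net biomass production P_X = Y_obs × Q·(S₀ − S) = 0.2867 × 15.11 = 4.332 kg VSS/d.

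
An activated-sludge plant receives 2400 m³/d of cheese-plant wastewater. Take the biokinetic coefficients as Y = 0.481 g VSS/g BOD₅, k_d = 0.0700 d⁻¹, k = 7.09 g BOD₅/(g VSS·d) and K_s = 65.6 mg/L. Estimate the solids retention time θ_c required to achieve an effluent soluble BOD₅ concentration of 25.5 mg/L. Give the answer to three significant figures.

At the target effluent, Y k S/(K_s+S) = 0.481×7.09×25.5/91.10 = 0.9546 d⁻¹.
Then 1/θ_c = μ − k_d = 0.9546 − 0.0700 = 0.8846 d⁻¹, giving θ_c = 1.130 d.

θ_c ≈ 1.13 d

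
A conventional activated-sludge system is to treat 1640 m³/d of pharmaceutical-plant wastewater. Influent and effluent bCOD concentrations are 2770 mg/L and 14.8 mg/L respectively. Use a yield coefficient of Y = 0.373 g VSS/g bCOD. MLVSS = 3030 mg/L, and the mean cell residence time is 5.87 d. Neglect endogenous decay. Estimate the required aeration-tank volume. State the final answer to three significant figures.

V ≈ 3270 m³

With k_d = 0 the design equation reduces to V = Y Q (S₀−S) θ_c / X = 0.373 × 1640 × (2770 − 14.8) × 5.87 / 3030 = 3265 m³.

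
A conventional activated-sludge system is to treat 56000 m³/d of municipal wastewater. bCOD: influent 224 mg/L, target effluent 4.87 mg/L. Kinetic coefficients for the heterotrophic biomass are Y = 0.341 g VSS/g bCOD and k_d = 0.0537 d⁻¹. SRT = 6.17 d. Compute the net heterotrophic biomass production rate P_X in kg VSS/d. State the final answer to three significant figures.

Correct the yield for decay: Y_obs = Y/(1 + k_d θ_c) = 0.341 / (1 + 0.0537 × 6.17) = 0.341 / 1.331 = 0.2561.
Mass of bCOD removed per day: Q(S₀ − S) = 56000 × 219.1 g/m³ = 12271 kg/d.
Net biomass production P_X = Y_obs × Q·(S₀ − S) = 0.2561 × 12271 = 3143 kg VSS/d.

P_X ≈ 3140 kg VSS/d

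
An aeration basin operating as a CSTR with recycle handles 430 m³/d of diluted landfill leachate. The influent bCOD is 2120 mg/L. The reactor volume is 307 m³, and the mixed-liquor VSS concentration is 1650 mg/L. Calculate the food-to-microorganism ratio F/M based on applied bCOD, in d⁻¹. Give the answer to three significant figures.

Food-to-microorganism ratio F/M = Q S₀ / (V X) = 430 × 2120 / (307.0 × 1650) = 1.800 d⁻¹.

F/M ≈ 1.80 d⁻¹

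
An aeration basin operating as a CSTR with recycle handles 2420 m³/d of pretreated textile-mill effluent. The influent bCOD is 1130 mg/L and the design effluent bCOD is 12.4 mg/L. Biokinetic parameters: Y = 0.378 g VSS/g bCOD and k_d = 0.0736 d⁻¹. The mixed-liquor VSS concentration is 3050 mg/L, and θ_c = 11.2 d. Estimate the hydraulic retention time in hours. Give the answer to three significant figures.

Steady-state biomass mass balance: V·X·(1 + k_d·θ_c) = Y·Q·(S₀ − S)·θ_c, so V = 0.378 × 2420 × (1130 − 12.4) × 11.2 / [3050 × (1 + 0.0736 × 11.2)] = 1.15×10^7 / 5564 = 2058 m³.
Hydraulic retention time τ = V/Q = 2058 / 2420 = 0.8503 d = 20.41 h.

τ ≈ 20.4 h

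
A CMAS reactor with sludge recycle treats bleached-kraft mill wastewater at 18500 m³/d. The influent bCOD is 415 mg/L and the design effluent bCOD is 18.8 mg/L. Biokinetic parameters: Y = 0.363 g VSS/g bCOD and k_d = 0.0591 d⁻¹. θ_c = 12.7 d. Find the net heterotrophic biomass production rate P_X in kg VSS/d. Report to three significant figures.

Observed yield with endogenous decay: Y_obs = Y / (1 + k_d·θ_c) = 0.363 / (1 + 0.0591 × 12.7) = 0.363 / 1.751 = 0.2074 g VSS/g bCOD.
ΔS = 415 − 18.8 = 396.2 mg/L, so the substrate removal rate is 18500 × 396.2/1000 = 7330 kg bCOD/d.
So the net sludge growth is P_X = 0.2074 × 7330 = 1520 kg VSS/d.

P_X ≈ 1520 kg VSS/d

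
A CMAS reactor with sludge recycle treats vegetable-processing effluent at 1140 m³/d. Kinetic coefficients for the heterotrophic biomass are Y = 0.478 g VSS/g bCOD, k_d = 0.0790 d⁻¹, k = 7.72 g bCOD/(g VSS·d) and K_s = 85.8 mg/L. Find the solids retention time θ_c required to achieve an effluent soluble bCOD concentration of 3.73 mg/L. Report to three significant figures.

θ_c ≈ 13.4 d

From 1/θ_c = Y·k·S/(K_s + S) − k_d: Y·k·S/(K_s+S) = 0.478 × 7.72 × 3.73 / (85.8 + 3.73) = 0.1537 d⁻¹.
θ_c = 1/(μ − k_d) = 1/(0.1537 − 0.0790) = 1/0.07474 = 13.38 d.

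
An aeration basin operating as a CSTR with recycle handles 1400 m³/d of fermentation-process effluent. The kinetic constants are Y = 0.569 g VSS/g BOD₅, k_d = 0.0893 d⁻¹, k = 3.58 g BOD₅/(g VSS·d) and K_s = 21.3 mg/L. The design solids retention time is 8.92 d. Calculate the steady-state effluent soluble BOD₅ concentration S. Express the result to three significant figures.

S ≈ 2.34 mg/L

From the Monod/SRT balance for a CMAS, S = K_s·(1+k_d θ_c)/[θ_c·(Y k − k_d) − 1] = 21.3 × (1 + 0.0893 × 8.92) / [8.92 × (0.569 × 3.58 − 0.0893) − 1] = 38.27 / 16.37 = 2.337 mg/L.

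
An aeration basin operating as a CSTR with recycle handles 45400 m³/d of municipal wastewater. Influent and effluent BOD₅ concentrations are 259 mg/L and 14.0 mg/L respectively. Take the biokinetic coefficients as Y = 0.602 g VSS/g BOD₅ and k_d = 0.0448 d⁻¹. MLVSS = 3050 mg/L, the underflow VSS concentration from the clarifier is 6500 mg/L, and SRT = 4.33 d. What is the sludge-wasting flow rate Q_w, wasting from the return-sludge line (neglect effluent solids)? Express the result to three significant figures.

From the SRT design equation V = Y Q (S₀−S) θ_c / [X (1 + k_d θ_c)] = 0.602 × 45400 × (259 − 14.0) × 4.33 / [3050 × (1 + 0.0448 × 4.33)] = 2.9×10^7 / 3642 = 7962 m³.
θ_c = V·X/(Q_w·X_r) when wasting from the recycle, so Q_w = V·X/(θ_c·X_r) = 7962 × 3050 / (4.33 × 6500) = 862.8 m³/d.

Q_w ≈ 863 m³/d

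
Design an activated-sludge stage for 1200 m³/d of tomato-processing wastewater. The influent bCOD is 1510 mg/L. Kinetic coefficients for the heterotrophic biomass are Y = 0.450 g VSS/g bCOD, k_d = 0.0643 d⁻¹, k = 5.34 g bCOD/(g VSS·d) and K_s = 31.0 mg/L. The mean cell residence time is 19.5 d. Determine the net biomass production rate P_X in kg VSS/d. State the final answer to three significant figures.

P_X ≈ 361 kg VSS/d

From the Monod/SRT balance for a CMAS, S = K_s·(1+k_d θ_c)/[θ_c·(Y k − k_d) − 1] = 31.0 × (1 + 0.0643 × 19.5) / [19.5 × (0.450 × 5.34 − 0.0643) − 1] = 69.87 / 44.60 = 1.566 mg/L.
The observed yield is Y_obs = Y/(1 + k_d·θ_c) = 0.450 / (1 + 0.0643 × 19.5) = 0.450 / 2.254 = 0.1997 g VSS per g bCOD removed.
Substrate removed = Q·(S₀ − S) = 1200 m³/d × (1510 − 1.57) g/m³ = 1.81×10^6 g/d = 1810 kg/d.
Net biomass production P_X = Y_obs × Q·(S₀ − S) = 0.1997 × 1810 = 361.4 kg VSS/d.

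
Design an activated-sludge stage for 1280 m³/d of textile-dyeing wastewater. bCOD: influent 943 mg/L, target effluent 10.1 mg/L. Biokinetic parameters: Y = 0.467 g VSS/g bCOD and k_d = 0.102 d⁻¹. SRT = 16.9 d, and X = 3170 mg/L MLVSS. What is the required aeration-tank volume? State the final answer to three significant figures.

V ≈ 1090 m³

Steady-state biomass mass balance: V·X·(1 + k_d·θ_c) = Y·Q·(S₀ − S)·θ_c, so V = 0.467 × 1280 × (943 − 10.1) × 16.9 / [3170 × (1 + 0.102 × 16.9)] = 9.42×10^6 / 8634 = 1091 m³.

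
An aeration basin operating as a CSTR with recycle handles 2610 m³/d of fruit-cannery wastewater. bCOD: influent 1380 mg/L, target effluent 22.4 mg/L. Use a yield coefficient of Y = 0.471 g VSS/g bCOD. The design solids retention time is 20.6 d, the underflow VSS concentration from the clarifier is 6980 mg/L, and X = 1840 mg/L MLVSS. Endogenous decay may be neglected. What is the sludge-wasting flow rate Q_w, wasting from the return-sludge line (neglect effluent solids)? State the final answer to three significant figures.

Q_w ≈ 239 m³/d

V·X = Y·Q·ΔS·θ_c gives V = 0.471 × 2610 × (1380 − 22.4) × 20.6 / 1840 = 18685 m³.
Q_w = (V·X)/(θ_c X_r) = 18685 × 1840 / (20.6 × 6980) = 239.1 m³/d.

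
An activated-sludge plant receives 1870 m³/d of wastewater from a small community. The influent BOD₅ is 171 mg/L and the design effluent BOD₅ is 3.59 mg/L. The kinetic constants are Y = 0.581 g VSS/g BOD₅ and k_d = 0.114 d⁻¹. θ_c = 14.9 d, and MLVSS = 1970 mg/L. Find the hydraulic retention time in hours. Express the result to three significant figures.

τ ≈ 6.54 h

Rearranging the biomass balance for a CMAS with decay, V = Y·Q·ΔS·θ_c / [X·(1+k_d θ_c)] = 0.581 × 1870 × (171 − 3.59) × 14.9 / [1970 × (1 + 0.114 × 14.9)] = 2.71×10^6 / 5316 = 509.8 m³.
HRT = V/Q = 509.8 m³ / 1870 m³·d⁻¹ = 0.2726 d × 24 = 6.543 h.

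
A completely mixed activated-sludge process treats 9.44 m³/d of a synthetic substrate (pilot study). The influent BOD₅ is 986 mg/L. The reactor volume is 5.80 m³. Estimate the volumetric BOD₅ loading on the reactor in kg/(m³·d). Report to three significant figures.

L_v ≈ 1.60 kg BOD₅/(m³·d)

Applied BOD₅ load per unit volume = Q·S₀/V = (9.44 × 986/1000)/5.800 = 1.605 kg BOD₅·m⁻³·d⁻¹.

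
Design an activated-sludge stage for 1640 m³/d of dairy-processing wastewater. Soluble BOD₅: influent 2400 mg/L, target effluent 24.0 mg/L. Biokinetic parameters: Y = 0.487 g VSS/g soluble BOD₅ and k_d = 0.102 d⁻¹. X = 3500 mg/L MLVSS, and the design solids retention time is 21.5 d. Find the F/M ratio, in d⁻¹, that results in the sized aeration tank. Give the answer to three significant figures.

F/M ≈ 0.308 d⁻¹

From the SRT design equation V = Y Q (S₀−S) θ_c / [X (1 + k_d θ_c)] = 0.487 × 1640 × (2400 − 24.0) × 21.5 / [3500 × (1 + 0.102 × 21.5)] = 4.08×10^7 / 11176 = 3651 m³.
Food-to-microorganism ratio F/M = Q S₀ / (V X) = 1640 × 2400 / (3651 × 3500) = 0.3080 d⁻¹.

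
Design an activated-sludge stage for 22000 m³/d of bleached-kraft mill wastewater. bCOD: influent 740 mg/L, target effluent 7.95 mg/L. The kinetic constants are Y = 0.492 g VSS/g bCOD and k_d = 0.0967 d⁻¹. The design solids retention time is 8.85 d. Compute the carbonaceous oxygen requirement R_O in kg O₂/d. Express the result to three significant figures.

The observed yield is Y_obs = Y/(1 + k_d·θ_c) = 0.492 / (1 + 0.0967 × 8.85) = 0.492 / 1.856 = 0.2651 g VSS per g bCOD removed.
Substrate removed = Q·(S₀ − S) = 22000 m³/d × (740 − 7.95) g/m³ = 1.61×10^7 g/d = 16105 kg/d.
P_X = Y_obs·Q·(S₀ − S) = 0.2651 × 16105 = 4270 kg VSS/d.
Carbonaceous O₂ demand = substrate oxidised − cell-mass equivalent = 16105 − 1.42 × 4270 = 10042 kg O₂/d.

R_O ≈ 10000 kg O₂/d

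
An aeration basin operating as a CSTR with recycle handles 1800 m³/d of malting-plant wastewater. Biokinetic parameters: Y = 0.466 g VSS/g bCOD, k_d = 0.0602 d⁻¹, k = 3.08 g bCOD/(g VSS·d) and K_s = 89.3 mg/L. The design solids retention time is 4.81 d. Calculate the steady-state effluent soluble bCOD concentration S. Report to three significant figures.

S ≈ 20.5 mg/L

For a completely mixed reactor with recycle the Lawrence–McCarty relation gives S = K_s·(1 + k_d·θ_c) / [θ_c·(Y·k − k_d) − 1] = 89.3 × (1 + 0.0602 × 4.81) / [4.81 × (0.466 × 3.08 − 0.0602) − 1] = 115.2 / 5.614 = 20.51 mg/L.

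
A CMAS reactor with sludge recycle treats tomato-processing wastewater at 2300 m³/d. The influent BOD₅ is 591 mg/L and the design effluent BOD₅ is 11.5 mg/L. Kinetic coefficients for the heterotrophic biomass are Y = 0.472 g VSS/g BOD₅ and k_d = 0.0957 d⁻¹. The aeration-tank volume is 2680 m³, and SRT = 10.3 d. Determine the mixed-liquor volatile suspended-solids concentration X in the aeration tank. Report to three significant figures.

X ≈ 1220 mg/L

X = Y·Q·ΔS·θ_c / [V·(1 + k_d θ_c)] = 0.472 × 2300 × (591 − 11.5) × 10.3 / [2680 × (1 + 0.0957 × 10.3)] = 1218 mg/L.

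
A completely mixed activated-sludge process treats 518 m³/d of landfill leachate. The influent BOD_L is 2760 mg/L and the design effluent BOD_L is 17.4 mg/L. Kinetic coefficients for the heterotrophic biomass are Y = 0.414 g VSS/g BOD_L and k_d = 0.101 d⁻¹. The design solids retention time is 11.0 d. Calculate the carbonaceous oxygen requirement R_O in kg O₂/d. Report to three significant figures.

Observed yield with endogenous decay: Y_obs = Y / (1 + k_d·θ_c) = 0.414 / (1 + 0.101 × 11.0) = 0.414 / 2.111 = 0.1961 g VSS/g BOD_L.
Mass of BOD_L removed per day: Q(S₀ − S) = 518 × 2743 g/m³ = 1421 kg/d.
P_X = Y_obs·Q·(S₀ − S) = 0.1961 × 1421 = 278.6 kg VSS/d.
R_O = Q·ΔS − 1.42 P_X = 1421 − 395.6 = 1025 kg O₂/d.

R_O ≈ 1030 kg O₂/d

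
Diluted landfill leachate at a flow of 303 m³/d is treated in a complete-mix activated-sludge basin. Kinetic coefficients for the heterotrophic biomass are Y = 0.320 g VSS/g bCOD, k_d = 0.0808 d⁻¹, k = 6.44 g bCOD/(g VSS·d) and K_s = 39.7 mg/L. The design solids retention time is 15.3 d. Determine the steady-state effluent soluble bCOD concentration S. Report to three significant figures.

S ≈ 3.03 mg/L

Effluent substrate depends only on kinetics and SRT: S = K_s(1 + k_d θ_c) / [θ_c(Yk − k_d) − 1] = 39.7 × (1 + 0.0808 × 15.3) / [15.3 × (0.320 × 6.44 − 0.0808) − 1] = 88.78 / 29.29 = 3.031 mg/L.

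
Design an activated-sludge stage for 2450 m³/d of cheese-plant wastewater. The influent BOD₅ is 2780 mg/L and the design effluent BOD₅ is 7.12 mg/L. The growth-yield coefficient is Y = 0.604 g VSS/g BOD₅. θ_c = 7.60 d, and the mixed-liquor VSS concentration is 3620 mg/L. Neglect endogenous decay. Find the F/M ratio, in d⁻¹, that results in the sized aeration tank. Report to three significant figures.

F/M ≈ 0.218 d⁻¹

Biomass mass balance (decay neglected): V·X = Y·Q·(S₀ − S)·θ_c, so V = 0.604 × 2450 × (2780 − 7.12) × 7.60 / 3620 = 8615 m³.
F/M = Q·S₀ / (V·X) = 2450 × 2780 / (8615 × 3620) = 0.2184 g BOD₅·(g VSS·d)⁻¹.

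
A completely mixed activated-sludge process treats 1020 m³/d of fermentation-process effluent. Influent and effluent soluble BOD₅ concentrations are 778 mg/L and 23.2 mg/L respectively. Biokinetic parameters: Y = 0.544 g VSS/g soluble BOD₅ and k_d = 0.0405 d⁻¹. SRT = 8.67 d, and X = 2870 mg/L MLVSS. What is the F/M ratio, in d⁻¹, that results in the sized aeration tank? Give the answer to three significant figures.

From the SRT design equation V = Y Q (S₀−S) θ_c / [X (1 + k_d θ_c)] = 0.544 × 1020 × (778 − 23.2) × 8.67 / [2870 × (1 + 0.0405 × 8.67)] = 3.63×10^6 / 3878 = 936.4 m³.
F/M = applied load / biomass = Q·S₀/(V·X) = 1020 × 778 / (936.4 × 2870) = 0.2953 d⁻¹.

F/M ≈ 0.295 d⁻¹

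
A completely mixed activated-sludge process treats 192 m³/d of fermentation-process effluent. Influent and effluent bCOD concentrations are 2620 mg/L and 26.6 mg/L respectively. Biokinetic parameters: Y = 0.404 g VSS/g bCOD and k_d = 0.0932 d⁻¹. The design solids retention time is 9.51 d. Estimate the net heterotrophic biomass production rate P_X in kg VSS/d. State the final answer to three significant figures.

P_X ≈ 107 kg VSS/d

The observed yield is Y_obs = Y/(1 + k_d·θ_c) = 0.404 / (1 + 0.0932 × 9.51) = 0.404 / 1.886 = 0.2142 g VSS per g bCOD removed.
Q·(S₀ − S) = 192 × (2620 − 26.6) × 10⁻³ = 497.9 kg/d removed.
Net biomass production P_X = Y_obs × Q·(S₀ − S) = 0.2142 × 497.9 = 106.6 kg VSS/d.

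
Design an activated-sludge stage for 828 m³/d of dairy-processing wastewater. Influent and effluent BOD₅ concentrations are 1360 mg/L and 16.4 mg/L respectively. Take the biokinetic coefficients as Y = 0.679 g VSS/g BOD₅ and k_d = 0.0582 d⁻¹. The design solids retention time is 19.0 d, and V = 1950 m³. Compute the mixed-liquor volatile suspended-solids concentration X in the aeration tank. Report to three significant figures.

Solving the biomass balance for X: X = Y Q (S₀−S) θ_c / [V (1+k_d θ_c)] = 0.679 × 828 × (1360 − 16.4) × 19.0 / [1950 × (1 + 0.0582 × 19.0)] = 3495 mg/L.

X ≈ 3500 mg/L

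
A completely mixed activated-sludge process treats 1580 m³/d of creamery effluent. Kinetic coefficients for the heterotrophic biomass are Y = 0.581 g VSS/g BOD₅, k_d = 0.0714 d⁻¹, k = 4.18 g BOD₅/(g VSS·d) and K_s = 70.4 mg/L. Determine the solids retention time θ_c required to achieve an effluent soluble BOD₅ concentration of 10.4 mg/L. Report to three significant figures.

At the target effluent, Y k S/(K_s+S) = 0.581×4.18×10.4/80.80 = 0.3126 d⁻¹.
Then 1/θ_c = μ − k_d = 0.3126 − 0.0714 = 0.2412 d⁻¹, giving θ_c = 4.146 d.

θ_c ≈ 4.15 d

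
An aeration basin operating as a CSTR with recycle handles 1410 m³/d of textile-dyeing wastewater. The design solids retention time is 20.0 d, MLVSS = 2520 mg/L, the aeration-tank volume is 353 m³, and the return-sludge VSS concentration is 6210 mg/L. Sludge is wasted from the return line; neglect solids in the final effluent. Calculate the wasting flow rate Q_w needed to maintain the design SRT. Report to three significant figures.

Q_w ≈ 7.16 m³/d

Q_w = (V·X)/(θ_c X_r) = 353.0 × 2520 / (20.0 × 6210) = 7.162 m³/d.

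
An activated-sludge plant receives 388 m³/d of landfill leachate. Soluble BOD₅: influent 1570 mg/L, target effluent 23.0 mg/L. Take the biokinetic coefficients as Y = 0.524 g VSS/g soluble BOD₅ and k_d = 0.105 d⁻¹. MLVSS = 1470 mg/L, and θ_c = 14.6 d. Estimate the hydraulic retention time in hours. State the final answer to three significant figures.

τ ≈ 76.3 h

From the SRT design equation V = Y Q (S₀−S) θ_c / [X (1 + k_d θ_c)] = 0.524 × 388 × (1570 − 23.0) × 14.6 / [1470 × (1 + 0.105 × 14.6)] = 4.59×10^6 / 3724 = 1233 m³.
τ = V/Q = 1233/388 = 3.178 d, or 76.28 h.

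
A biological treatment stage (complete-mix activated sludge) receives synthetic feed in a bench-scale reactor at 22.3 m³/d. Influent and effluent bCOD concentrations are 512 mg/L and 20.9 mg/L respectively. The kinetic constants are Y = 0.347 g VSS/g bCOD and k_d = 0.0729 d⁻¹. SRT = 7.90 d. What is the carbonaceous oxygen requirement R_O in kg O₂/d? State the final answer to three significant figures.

R_O ≈ 7.53 kg O₂/d

Correct the yield for decay: Y_obs = Y/(1 + k_d θ_c) = 0.347 / (1 + 0.0729 × 7.90) = 0.347 / 1.576 = 0.2202.
Q·(S₀ − S) = 22.3 × (512 − 20.9) × 10⁻³ = 10.95 kg/d removed.
P_X = Y_obs·Q·(S₀ − S) = 0.2202 × 10.95 = 2.411 kg VSS/d.
Carbonaceous O₂ demand = substrate oxidised − cell-mass equivalent = 10.95 − 1.42 × 2.411 = 7.527 kg O₂/d.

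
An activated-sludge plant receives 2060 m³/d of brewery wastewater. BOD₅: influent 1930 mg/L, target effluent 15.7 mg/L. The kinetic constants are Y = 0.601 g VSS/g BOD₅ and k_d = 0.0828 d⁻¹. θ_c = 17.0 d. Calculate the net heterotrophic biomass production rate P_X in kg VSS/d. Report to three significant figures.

P_X ≈ 984 kg VSS/d

Y_obs = Y / (1 + k_d θ_c) = 0.601 / (1 + 0.0828 × 17.0) = 0.601 / 2.408 = 0.2496.
Substrate removed = Q·(S₀ − S) = 2060 m³/d × (1930 − 15.7) g/m³ = 3.94×10^6 g/d = 3943 kg/d.
Biomass produced: P_X = Y_obs·Q·ΔS = 0.2496 × 3943 ≈ 984.4 kg VSS/d.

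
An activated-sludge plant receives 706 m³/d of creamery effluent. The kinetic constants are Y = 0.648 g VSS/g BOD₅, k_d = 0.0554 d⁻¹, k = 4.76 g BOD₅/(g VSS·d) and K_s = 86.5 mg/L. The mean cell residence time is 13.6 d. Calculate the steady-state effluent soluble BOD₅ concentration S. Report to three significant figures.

S ≈ 3.77 mg/L

For a completely mixed reactor with recycle the Lawrence–McCarty relation gives S = K_s·(1 + k_d·θ_c) / [θ_c·(Y·k − k_d) − 1] = 86.5 × (1 + 0.0554 × 13.6) / [13.6 × (0.648 × 4.76 − 0.0554) − 1] = 151.7 / 40.20 = 3.773 mg/L.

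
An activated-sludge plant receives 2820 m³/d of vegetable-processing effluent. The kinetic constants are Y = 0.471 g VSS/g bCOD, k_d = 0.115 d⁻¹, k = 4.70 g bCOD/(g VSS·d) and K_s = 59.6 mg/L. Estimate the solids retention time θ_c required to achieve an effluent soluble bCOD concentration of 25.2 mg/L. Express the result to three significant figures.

θ_c ≈ 1.84 d

Specific growth rate at S = 25.2 mg/L: μ = YkS/(K_s+S) = 0.471·4.70·25.2/(59.6+25.2) = 0.6578 d⁻¹.
Then 1/θ_c = μ − k_d = 0.6578 − 0.115 = 0.5428 d⁻¹, giving θ_c = 1.842 d.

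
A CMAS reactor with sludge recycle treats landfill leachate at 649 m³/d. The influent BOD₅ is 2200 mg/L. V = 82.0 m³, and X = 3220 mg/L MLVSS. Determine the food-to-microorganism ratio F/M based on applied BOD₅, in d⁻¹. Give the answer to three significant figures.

F/M = applied load / biomass = Q·S₀/(V·X) = 649 × 2200 / (82.00 × 3220) = 5.408 d⁻¹.

F/M ≈ 5.41 d⁻¹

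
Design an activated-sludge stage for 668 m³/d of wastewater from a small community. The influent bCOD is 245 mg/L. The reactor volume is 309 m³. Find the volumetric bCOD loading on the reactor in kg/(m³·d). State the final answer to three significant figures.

L_v ≈ 0.530 kg bCOD/(m³·d)

L_v = Q S₀ / V = 668 × 245 × 10⁻³ / 309.0 = 0.5296 kg/(m³·d).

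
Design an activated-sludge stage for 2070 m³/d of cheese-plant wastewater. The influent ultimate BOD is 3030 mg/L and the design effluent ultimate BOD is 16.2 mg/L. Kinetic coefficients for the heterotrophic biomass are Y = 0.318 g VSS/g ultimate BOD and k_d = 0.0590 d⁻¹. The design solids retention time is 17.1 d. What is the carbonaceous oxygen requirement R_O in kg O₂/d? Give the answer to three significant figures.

R_O ≈ 4840 kg O₂/d

Correct the yield for decay: Y_obs = Y/(1 + k_d θ_c) = 0.318 / (1 + 0.0590 × 17.1) = 0.318 / 2.009 = 0.1583.
Substrate removed = Q·(S₀ − S) = 2070 m³/d × (3030 − 16.2) g/m³ = 6.24×10^6 g/d = 6239 kg/d.
P_X = Y_obs·Q·(S₀ − S) = 0.1583 × 6239 = 987.5 kg VSS/d.
R_O = Q·ΔS − 1.42 P_X = 6239 − 1402 = 4836 kg O₂/d.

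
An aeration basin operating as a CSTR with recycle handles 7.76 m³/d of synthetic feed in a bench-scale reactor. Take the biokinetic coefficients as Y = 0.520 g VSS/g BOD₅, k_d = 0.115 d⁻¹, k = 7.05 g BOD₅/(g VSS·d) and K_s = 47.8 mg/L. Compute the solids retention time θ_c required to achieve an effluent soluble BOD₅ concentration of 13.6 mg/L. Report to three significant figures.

θ_c ≈ 1.43 d

At the target effluent, Y k S/(K_s+S) = 0.520×7.05×13.6/61.40 = 0.8120 d⁻¹.
1/θ_c = 0.8120 − 0.115 = 0.6970 d⁻¹, so θ_c = 1.435 d.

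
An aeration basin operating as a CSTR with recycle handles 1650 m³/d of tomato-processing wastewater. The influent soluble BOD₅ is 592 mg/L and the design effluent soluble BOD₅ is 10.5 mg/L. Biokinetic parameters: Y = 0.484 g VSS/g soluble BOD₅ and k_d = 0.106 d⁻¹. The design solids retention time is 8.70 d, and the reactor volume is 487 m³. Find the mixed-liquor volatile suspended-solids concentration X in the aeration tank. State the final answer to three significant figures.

X ≈ 4320 mg/L

Solving the biomass balance for X: X = Y Q (S₀−S) θ_c / [V (1+k_d θ_c)] = 0.484 × 1650 × (592 − 10.5) × 8.70 / [487 × (1 + 0.106 × 8.70)] = 4316 mg/L.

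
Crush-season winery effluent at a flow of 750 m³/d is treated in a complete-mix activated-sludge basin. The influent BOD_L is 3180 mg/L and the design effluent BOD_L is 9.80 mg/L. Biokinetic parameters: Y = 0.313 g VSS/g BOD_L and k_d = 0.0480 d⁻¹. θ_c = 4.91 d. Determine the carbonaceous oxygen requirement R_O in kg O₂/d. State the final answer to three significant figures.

R_O ≈ 1520 kg O₂/d

Observed yield with endogenous decay: Y_obs = Y / (1 + k_d·θ_c) = 0.313 / (1 + 0.0480 × 4.91) = 0.313 / 1.236 = 0.2533 g VSS/g BOD_L.
Substrate removed = Q·(S₀ − S) = 750 m³/d × (3180 − 9.80) g/m³ = 2.38×10^6 g/d = 2378 kg/d.
P_X = Y_obs·Q·(S₀ − S) = 0.2533 × 2378 = 602.3 kg VSS/d.
Carbonaceous O₂ demand = substrate oxidised − cell-mass equivalent = 2378 − 1.42 × 602.3 = 1522 kg O₂/d.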